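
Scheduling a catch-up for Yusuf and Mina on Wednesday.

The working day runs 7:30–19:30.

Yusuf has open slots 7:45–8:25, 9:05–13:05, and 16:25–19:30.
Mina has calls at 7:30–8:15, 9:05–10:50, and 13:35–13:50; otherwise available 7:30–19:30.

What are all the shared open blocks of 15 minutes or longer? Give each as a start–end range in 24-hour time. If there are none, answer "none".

10:50–13:05, 16:25–19:30

Mina free within 07:30–19:30: 08:15–09:05, 10:50–13:35, 13:50–19:30.
Yusuf ∩ Mina: 08:15–08:25, 10:50–13:05, 16:25–19:30.
Windows ≥ 15 min: 10:50–13:05, 16:25–19:30.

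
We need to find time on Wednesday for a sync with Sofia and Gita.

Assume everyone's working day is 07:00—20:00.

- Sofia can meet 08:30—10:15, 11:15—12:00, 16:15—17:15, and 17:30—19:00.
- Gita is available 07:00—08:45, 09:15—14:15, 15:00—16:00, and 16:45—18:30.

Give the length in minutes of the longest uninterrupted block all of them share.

60 minutes

Sofia ∩ Gita: 08:30–08:45, 09:15–10:15, 11:15–12:00, 16:45–17:15, 17:30–18:30.
Common window lengths: 15, 60, 45, 30, 60 min; longest is 60.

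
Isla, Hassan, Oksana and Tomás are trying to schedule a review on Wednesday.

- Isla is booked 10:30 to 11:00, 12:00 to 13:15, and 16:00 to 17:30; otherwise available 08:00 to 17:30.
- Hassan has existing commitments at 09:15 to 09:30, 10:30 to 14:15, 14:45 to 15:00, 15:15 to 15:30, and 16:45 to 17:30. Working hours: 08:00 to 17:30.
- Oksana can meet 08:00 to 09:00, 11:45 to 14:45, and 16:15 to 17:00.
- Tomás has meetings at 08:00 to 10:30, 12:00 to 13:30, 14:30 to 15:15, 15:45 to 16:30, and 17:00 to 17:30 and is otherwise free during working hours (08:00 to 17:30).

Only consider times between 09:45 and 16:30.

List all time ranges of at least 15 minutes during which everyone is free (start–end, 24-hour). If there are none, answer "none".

14:15–14:30

Isla free within 08:00–17:30: 08:00–10:30, 11:00–12:00, 13:15–16:00.
Hassan free within 08:00–17:30: 08:00–09:15, 09:30–10:30, 14:15–14:45, 15:00–15:15, 15:30–16:45.
Tomás free within 08:00–17:30: 10:30–12:00, 13:30–14:30, 15:15–15:45, 16:30–17:00.
Isla ∩ Hassan: 08:00–09:15, 09:30–10:30, 14:15–14:45, 15:00–15:15, 15:30–16:00.
Isla ∩ Hassan ∩ Oksana: 08:00–09:00, 14:15–14:45.
Isla ∩ Hassan ∩ Oksana ∩ Tomás: 14:15–14:30.
Restricted to 09:45–16:30: 14:15–14:30.
Windows ≥ 15 min: 14:15–14:30.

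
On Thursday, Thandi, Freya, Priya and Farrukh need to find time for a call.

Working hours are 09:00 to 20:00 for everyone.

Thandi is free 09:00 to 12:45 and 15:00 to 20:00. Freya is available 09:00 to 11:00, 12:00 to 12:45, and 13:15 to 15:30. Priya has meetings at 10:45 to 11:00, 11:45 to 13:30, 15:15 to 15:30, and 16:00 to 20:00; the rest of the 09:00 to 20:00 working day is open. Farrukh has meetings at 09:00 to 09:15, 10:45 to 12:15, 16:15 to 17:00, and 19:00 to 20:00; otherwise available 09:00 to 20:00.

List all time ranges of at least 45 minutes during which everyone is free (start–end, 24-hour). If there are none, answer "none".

Priya free within 09:00–20:00: 09:00–10:45, 11:00–11:45, 13:30–15:15, 15:30–16:00.
Farrukh free within 09:00–20:00: 09:15–10:45, 12:15–16:15, 17:00–19:00.
Thandi ∩ Freya: 09:00–11:00, 12:00–12:45, 15:00–15:30.
Thandi ∩ Freya ∩ Priya: 09:00–10:45, 15:00–15:15.
Thandi ∩ Freya ∩ Priya ∩ Farrukh: 09:15–10:45, 15:00–15:15.
Windows ≥ 45 min: 09:15–10:45.

09:15–10:45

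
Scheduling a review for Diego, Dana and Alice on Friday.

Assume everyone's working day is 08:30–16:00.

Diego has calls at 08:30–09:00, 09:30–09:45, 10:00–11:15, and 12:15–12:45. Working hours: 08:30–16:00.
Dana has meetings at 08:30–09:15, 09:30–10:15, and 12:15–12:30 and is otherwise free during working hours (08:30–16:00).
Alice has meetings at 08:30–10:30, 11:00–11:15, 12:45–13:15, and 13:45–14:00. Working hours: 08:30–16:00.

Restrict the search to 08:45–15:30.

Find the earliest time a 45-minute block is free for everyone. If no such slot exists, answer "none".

Diego free within 08:30–16:00: 09:00–09:30, 09:45–10:00, 11:15–12:15, 12:45–16:00.
Dana free within 08:30–16:00: 09:15–09:30, 10:15–12:15, 12:30–16:00.
Alice free within 08:30–16:00: 10:30–11:00, 11:15–12:45, 13:15–13:45, 14:00–16:00.
Diego ∩ Dana: 09:15–09:30, 11:15–12:15, 12:45–16:00.
Diego ∩ Dana ∩ Alice: 11:15–12:15, 13:15–13:45, 14:00–16:00.
Restricted to 08:45–15:30: 11:15–12:15, 13:15–13:45, 14:00–15:30.
Windows ≥ 45 min: 11:15–12:15, 14:00–15:30.
Earliest such window starts at 11:15.

11:15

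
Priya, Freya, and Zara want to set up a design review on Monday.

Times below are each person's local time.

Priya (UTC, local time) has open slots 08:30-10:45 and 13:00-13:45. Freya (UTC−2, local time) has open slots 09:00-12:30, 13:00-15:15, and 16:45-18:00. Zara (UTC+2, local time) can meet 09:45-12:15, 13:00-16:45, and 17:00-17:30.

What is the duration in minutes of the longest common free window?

Priya → UTC: 08:30–10:45, 13:00–13:45.
Freya → UTC: 11:00–14:30, 15:00–17:15, 18:45–20:00.
Zara → UTC: 07:45–10:15, 11:00–14:45, 15:00–15:30.
Priya ∩ Freya: 13:00–13:45.
Priya ∩ Freya ∩ Zara: 13:00–13:45.
Single common window of 45 minutes.

45 minutes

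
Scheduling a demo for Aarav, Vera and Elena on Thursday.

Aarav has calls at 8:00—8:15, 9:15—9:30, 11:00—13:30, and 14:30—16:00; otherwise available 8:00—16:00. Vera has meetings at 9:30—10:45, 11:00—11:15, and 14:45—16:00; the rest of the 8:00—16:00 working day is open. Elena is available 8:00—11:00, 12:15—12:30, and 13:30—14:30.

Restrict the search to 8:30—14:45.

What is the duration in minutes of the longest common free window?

Aarav free within 08:00–16:00: 08:15–09:15, 09:30–11:00, 13:30–14:30.
Vera free within 08:00–16:00: 08:00–09:30, 10:45–11:00, 11:15–14:45.
Aarav ∩ Vera: 08:15–09:15, 10:45–11:00, 13:30–14:30.
Aarav ∩ Vera ∩ Elena: 08:15–09:15, 10:45–11:00, 13:30–14:30.
Restricted to 08:30–14:45: 08:30–09:15, 10:45–11:00, 13:30–14:30.
Common window lengths: 45, 15, 60 min; longest is 60.

60 minutes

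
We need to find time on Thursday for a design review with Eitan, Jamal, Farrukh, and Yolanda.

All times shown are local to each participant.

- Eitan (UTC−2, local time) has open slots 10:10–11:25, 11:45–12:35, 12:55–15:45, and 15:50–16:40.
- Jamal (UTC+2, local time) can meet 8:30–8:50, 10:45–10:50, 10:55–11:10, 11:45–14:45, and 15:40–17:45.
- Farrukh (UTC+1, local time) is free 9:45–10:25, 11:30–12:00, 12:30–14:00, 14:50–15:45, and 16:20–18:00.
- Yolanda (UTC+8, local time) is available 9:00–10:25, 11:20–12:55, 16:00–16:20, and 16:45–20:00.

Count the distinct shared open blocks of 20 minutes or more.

Eitan → UTC: 12:10–13:25, 13:45–14:35, 14:55–17:45, 17:50–18:40.
Jamal → UTC: 06:30–06:50, 08:45–08:50, 08:55–09:10, 09:45–12:45, 13:40–15:45.
Farrukh → UTC: 08:45–09:25, 10:30–11:00, 11:30–13:00, 13:50–14:45, 15:20–17:00.
Yolanda → UTC: 01:00–02:25, 03:20–04:55, 08:00–08:20, 08:45–12:00.
Eitan ∩ Jamal: 12:10–12:45, 13:45–14:35, 14:55–15:45.
Eitan ∩ Jamal ∩ Farrukh: 12:10–12:45, 13:50–14:35, 15:20–15:45.
Eitan ∩ Jamal ∩ Farrukh ∩ Yolanda: (none).
Windows ≥ 20 min: (none).
That's 0 windows.

0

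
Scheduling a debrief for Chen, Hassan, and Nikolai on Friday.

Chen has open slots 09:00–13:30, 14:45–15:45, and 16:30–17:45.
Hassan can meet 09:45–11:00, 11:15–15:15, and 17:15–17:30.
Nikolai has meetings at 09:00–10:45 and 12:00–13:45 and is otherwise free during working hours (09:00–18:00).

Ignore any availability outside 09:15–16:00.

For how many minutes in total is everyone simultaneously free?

90 minutes

Nikolai free within 09:00–18:00: 10:45–12:00, 13:45–18:00.
Chen ∩ Hassan: 09:45–11:00, 11:15–13:30, 14:45–15:15, 17:15–17:30.
Chen ∩ Hassan ∩ Nikolai: 10:45–11:00, 11:15–12:00, 14:45–15:15, 17:15–17:30.
Restricted to 09:15–16:00: 10:45–11:00, 11:15–12:00, 14:45–15:15.
Total common minutes: 15 + 45 + 30 = 90.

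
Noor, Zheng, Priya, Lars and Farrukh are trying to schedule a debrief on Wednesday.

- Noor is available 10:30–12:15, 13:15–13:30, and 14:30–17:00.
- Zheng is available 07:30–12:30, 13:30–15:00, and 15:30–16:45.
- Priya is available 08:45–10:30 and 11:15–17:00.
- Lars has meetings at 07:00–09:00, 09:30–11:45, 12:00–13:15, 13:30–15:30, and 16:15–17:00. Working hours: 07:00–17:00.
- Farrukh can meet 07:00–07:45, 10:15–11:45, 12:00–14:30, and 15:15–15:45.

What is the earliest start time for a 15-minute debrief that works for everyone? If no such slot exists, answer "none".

Lars free within 07:00–17:00: 09:00–09:30, 11:45–12:00, 13:15–13:30, 15:30–16:15.
Noor ∩ Zheng: 10:30–12:15, 14:30–15:00, 15:30–16:45.
Noor ∩ Zheng ∩ Priya: 11:15–12:15, 14:30–15:00, 15:30–16:45.
Noor ∩ Zheng ∩ Priya ∩ Lars: 11:45–12:00, 15:30–16:15.
Noor ∩ Zheng ∩ Priya ∩ Lars ∩ Farrukh: 15:30–15:45.
Windows ≥ 15 min: 15:30–15:45.
Earliest such window starts at 15:30.

15:30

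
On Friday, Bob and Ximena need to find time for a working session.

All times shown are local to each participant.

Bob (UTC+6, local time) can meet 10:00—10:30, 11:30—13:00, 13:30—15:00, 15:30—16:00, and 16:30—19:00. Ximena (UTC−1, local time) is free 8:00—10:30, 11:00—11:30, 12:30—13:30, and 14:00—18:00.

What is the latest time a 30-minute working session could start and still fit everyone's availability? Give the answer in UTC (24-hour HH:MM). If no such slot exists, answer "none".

12:00

Bob → UTC: 04:00–04:30, 05:30–07:00, 07:30–09:00, 09:30–10:00, 10:30–13:00.
Ximena → UTC: 09:00–11:30, 12:00–12:30, 13:30–14:30, 15:00–19:00.
Bob ∩ Ximena: 09:30–10:00, 10:30–11:30, 12:00–12:30.
Windows ≥ 30 min: 09:30–10:00, 10:30–11:30, 12:00–12:30.
Latest start in the last window 12:00–12:30 is 12:30 − 30 min = 12:00.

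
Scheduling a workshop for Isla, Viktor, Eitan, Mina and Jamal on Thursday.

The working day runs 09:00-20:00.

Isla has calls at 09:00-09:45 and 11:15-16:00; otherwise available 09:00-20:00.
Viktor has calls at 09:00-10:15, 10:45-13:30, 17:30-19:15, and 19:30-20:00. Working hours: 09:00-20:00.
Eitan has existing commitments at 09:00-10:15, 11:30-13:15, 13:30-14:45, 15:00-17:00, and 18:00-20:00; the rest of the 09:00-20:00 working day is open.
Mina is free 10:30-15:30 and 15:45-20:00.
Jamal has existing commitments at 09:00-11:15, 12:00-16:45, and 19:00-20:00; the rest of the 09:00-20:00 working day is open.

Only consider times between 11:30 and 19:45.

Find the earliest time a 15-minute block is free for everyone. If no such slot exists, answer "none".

17:00

Isla free within 09:00–20:00: 09:45–11:15, 16:00–20:00.
Viktor free within 09:00–20:00: 10:15–10:45, 13:30–17:30, 19:15–19:30.
Eitan free within 09:00–20:00: 10:15–11:30, 13:15–13:30, 14:45–15:00, 17:00–18:00.
Jamal free within 09:00–20:00: 11:15–12:00, 16:45–19:00.
Isla ∩ Viktor: 10:15–10:45, 16:00–17:30, 19:15–19:30.
Isla ∩ Viktor ∩ Eitan: 10:15–10:45, 17:00–17:30.
Isla ∩ Viktor ∩ Eitan ∩ Mina: 10:30–10:45, 17:00–17:30.
Isla ∩ Viktor ∩ Eitan ∩ Mina ∩ Jamal: 17:00–17:30.
Restricted to 11:30–19:45: 17:00–17:30.
Windows ≥ 15 min: 17:00–17:30.
Earliest such window starts at 17:00.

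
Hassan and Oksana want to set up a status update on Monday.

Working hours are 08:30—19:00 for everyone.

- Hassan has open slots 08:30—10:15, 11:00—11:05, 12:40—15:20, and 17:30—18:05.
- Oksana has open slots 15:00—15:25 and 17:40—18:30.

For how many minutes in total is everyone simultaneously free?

Hassan ∩ Oksana: 15:00–15:20, 17:40–18:05.
Total common minutes: 20 + 25 = 45.

45 minutes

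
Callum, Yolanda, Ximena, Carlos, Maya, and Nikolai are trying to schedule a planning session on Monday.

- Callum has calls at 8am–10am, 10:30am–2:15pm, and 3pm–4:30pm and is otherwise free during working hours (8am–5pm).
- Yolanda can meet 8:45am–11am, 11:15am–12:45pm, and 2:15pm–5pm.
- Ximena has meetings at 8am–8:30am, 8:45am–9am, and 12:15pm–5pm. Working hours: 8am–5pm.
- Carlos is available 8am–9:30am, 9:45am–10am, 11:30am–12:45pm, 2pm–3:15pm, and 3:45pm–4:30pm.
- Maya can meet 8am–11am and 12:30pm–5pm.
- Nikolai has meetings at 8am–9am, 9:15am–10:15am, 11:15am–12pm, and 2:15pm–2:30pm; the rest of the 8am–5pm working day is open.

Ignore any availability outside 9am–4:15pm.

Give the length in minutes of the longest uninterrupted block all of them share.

0 minutes

Callum free within 08:00–17:00: 10:00–10:30, 14:15–15:00, 16:30–17:00.
Ximena free within 08:00–17:00: 08:30–08:45, 09:00–12:15.
Nikolai free within 08:00–17:00: 09:00–09:15, 10:15–11:15, 12:00–14:15, 14:30–17:00.
Callum ∩ Yolanda: 10:00–10:30, 14:15–15:00, 16:30–17:00.
Callum ∩ Yolanda ∩ Ximena: 10:00–10:30.
Callum ∩ Yolanda ∩ Ximena ∩ Carlos: (none).
Callum ∩ Yolanda ∩ Ximena ∩ Carlos ∩ Maya: (none).
Callum ∩ Yolanda ∩ Ximena ∩ Carlos ∩ Maya ∩ Nikolai: (none).
Restricted to 09:00–16:15: (none).
No common window.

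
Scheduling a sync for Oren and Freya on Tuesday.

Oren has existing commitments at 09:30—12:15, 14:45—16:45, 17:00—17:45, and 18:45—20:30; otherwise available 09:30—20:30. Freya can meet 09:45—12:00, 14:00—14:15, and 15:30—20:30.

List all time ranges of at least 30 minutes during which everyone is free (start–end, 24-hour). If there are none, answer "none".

Oren free within 09:30–20:30: 12:15–14:45, 16:45–17:00, 17:45–18:45.
Oren ∩ Freya: 14:00–14:15, 16:45–17:00, 17:45–18:45.
Windows ≥ 30 min: 17:45–18:45.

17:45–18:45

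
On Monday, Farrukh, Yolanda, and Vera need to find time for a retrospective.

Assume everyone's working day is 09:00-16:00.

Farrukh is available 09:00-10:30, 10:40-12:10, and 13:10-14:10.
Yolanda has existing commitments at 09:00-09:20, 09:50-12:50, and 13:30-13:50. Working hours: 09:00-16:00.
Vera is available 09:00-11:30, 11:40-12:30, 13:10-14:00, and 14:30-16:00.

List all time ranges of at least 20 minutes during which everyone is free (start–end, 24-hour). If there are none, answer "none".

09:20–09:50, 13:10–13:30

Yolanda free within 09:00–16:00: 09:20–09:50, 12:50–13:30, 13:50–16:00.
Farrukh ∩ Yolanda: 09:20–09:50, 13:10–13:30, 13:50–14:10.
Farrukh ∩ Yolanda ∩ Vera: 09:20–09:50, 13:10–13:30, 13:50–14:00.
Windows ≥ 20 min: 09:20–09:50, 13:10–13:30.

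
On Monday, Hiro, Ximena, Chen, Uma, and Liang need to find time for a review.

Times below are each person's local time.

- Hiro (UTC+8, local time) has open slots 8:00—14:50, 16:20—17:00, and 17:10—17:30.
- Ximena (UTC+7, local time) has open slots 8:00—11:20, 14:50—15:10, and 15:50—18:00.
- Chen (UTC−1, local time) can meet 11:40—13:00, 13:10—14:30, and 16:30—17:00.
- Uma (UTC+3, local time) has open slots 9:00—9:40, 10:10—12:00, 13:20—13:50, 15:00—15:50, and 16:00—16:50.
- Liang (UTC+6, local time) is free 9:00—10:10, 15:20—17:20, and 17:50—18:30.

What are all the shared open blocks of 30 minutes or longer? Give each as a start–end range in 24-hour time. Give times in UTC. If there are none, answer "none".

Hiro → UTC: 00:00–06:50, 08:20–09:00, 09:10–09:30.
Ximena → UTC: 01:00–04:20, 07:50–08:10, 08:50–11:00.
Chen → UTC: 12:40–14:00, 14:10–15:30, 17:30–18:00.
Uma → UTC: 06:00–06:40, 07:10–09:00, 10:20–10:50, 12:00–12:50, 13:00–13:50.
Liang → UTC: 03:00–04:10, 09:20–11:20, 11:50–12:30.
Hiro ∩ Ximena: 01:00–04:20, 08:50–09:00, 09:10–09:30.
Hiro ∩ Ximena ∩ Chen: (none).
Hiro ∩ Ximena ∩ Chen ∩ Uma: (none).
Hiro ∩ Ximena ∩ Chen ∩ Uma ∩ Liang: (none).
Windows ≥ 30 min: (none).

none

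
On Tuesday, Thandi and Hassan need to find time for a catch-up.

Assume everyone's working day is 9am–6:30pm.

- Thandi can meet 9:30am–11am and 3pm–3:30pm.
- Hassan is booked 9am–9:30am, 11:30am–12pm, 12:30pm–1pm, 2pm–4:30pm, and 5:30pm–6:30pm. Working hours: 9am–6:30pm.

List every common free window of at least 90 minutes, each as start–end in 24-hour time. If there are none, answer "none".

09:30–11:00

Hassan free within 09:00–18:30: 09:30–11:30, 12:00–12:30, 13:00–14:00, 16:30–17:30.
Thandi ∩ Hassan: 09:30–11:00.
Windows ≥ 90 min: 09:30–11:00.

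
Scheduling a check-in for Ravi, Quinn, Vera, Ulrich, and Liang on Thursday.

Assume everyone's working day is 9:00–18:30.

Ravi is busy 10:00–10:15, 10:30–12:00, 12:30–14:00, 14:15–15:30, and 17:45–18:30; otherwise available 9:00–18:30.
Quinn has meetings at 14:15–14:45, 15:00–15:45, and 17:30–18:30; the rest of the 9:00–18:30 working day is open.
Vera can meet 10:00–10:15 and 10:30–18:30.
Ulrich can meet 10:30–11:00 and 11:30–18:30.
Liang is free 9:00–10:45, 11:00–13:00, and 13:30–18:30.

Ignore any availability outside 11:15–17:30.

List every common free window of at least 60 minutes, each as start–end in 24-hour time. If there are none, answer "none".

Ravi free within 09:00–18:30: 09:00–10:00, 10:15–10:30, 12:00–12:30, 14:00–14:15, 15:30–17:45.
Quinn free within 09:00–18:30: 09:00–14:15, 14:45–15:00, 15:45–17:30.
Ravi ∩ Quinn: 09:00–10:00, 10:15–10:30, 12:00–12:30, 14:00–14:15, 15:45–17:30.
Ravi ∩ Quinn ∩ Vera: 12:00–12:30, 14:00–14:15, 15:45–17:30.
Ravi ∩ Quinn ∩ Vera ∩ Ulrich: 12:00–12:30, 14:00–14:15, 15:45–17:30.
Ravi ∩ Quinn ∩ Vera ∩ Ulrich ∩ Liang: 12:00–12:30, 14:00–14:15, 15:45–17:30.
Restricted to 11:15–17:30: 12:00–12:30, 14:00–14:15, 15:45–17:30.
Windows ≥ 60 min: 15:45–17:30.

15:45–17:30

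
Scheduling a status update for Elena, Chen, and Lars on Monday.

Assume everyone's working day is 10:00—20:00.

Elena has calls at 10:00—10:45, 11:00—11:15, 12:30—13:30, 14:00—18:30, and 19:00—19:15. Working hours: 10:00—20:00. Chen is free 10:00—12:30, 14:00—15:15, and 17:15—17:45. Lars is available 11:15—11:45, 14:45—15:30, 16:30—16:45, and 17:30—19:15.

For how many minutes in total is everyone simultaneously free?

30 minutes

Elena free within 10:00–20:00: 10:45–11:00, 11:15–12:30, 13:30–14:00, 18:30–19:00, 19:15–20:00.
Elena ∩ Chen: 10:45–11:00, 11:15–12:30.
Elena ∩ Chen ∩ Lars: 11:15–11:45.
Total common minutes: 30.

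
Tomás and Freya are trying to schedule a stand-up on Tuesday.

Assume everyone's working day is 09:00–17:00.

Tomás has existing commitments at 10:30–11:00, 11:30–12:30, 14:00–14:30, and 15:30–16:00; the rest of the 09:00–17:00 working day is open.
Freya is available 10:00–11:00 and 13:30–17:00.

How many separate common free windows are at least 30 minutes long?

4

Tomás free within 09:00–17:00: 09:00–10:30, 11:00–11:30, 12:30–14:00, 14:30–15:30, 16:00–17:00.
Tomás ∩ Freya: 10:00–10:30, 13:30–14:00, 14:30–15:30, 16:00–17:00.
Windows ≥ 30 min: 10:00–10:30, 13:30–14:00, 14:30–15:30, 16:00–17:00.
That's 4 windows.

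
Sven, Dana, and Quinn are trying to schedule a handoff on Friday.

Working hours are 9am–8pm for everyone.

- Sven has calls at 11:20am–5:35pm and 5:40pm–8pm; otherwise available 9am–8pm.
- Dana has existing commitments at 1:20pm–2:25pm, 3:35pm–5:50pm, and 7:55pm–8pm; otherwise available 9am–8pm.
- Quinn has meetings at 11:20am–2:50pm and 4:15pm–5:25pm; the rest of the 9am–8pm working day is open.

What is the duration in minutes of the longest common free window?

Sven free within 09:00–20:00: 09:00–11:20, 17:35–17:40.
Dana free within 09:00–20:00: 09:00–13:20, 14:25–15:35, 17:50–19:55.
Quinn free within 09:00–20:00: 09:00–11:20, 14:50–16:15, 17:25–20:00.
Sven ∩ Dana: 09:00–11:20.
Sven ∩ Dana ∩ Quinn: 09:00–11:20.
Single common window of 140 minutes.

140 minutes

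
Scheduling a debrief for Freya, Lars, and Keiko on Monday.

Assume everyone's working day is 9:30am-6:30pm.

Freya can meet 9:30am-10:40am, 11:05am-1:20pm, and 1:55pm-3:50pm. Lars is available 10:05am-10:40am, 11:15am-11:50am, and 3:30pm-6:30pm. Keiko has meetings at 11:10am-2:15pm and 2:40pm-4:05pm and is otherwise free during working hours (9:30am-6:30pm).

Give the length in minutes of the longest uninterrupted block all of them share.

Keiko free within 09:30–18:30: 09:30–11:10, 14:15–14:40, 16:05–18:30.
Freya ∩ Lars: 10:05–10:40, 11:15–11:50, 15:30–15:50.
Freya ∩ Lars ∩ Keiko: 10:05–10:40.
Single common window of 35 minutes.

35 minutes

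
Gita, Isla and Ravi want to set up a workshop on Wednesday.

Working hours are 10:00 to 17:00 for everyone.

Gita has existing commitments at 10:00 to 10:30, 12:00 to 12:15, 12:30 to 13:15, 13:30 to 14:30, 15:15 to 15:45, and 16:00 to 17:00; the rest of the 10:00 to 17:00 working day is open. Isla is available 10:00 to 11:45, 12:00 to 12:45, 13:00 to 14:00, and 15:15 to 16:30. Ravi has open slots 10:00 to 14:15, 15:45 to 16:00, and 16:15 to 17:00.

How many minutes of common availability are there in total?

120 minutes

Gita free within 10:00–17:00: 10:30–12:00, 12:15–12:30, 13:15–13:30, 14:30–15:15, 15:45–16:00.
Gita ∩ Isla: 10:30–11:45, 12:15–12:30, 13:15–13:30, 15:45–16:00.
Gita ∩ Isla ∩ Ravi: 10:30–11:45, 12:15–12:30, 13:15–13:30, 15:45–16:00.
Total common minutes: 75 + 15 + 15 + 15 = 120.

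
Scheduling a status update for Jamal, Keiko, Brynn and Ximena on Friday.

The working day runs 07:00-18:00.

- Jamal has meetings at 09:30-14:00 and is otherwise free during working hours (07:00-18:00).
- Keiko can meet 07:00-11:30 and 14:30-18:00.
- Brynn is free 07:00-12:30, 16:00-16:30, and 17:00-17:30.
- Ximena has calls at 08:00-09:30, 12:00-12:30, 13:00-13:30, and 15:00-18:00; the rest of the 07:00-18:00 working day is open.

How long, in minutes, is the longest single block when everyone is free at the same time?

60 minutes

Jamal free within 07:00–18:00: 07:00–09:30, 14:00–18:00.
Ximena free within 07:00–18:00: 07:00–08:00, 09:30–12:00, 12:30–13:00, 13:30–15:00.
Jamal ∩ Keiko: 07:00–09:30, 14:30–18:00.
Jamal ∩ Keiko ∩ Brynn: 07:00–09:30, 16:00–16:30, 17:00–17:30.
Jamal ∩ Keiko ∩ Brynn ∩ Ximena: 07:00–08:00.
Single common window of 60 minutes.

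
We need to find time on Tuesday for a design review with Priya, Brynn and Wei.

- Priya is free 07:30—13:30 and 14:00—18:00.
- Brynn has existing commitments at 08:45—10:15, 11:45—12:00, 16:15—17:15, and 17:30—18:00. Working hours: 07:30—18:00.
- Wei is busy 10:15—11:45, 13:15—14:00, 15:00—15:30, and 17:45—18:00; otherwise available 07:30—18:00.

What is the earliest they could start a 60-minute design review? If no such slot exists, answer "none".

07:30

Brynn free within 07:30–18:00: 07:30–08:45, 10:15–11:45, 12:00–16:15, 17:15–17:30.
Wei free within 07:30–18:00: 07:30–10:15, 11:45–13:15, 14:00–15:00, 15:30–17:45.
Priya ∩ Brynn: 07:30–08:45, 10:15–11:45, 12:00–13:30, 14:00–16:15, 17:15–17:30.
Priya ∩ Brynn ∩ Wei: 07:30–08:45, 12:00–13:15, 14:00–15:00, 15:30–16:15, 17:15–17:30.
Windows ≥ 60 min: 07:30–08:45, 12:00–13:15, 14:00–15:00.
Earliest such window starts at 07:30.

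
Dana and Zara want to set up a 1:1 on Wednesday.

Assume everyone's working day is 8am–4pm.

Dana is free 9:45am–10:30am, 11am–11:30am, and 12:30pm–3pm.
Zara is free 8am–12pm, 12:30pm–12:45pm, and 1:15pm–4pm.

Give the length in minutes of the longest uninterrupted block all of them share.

105 minutes

Dana ∩ Zara: 09:45–10:30, 11:00–11:30, 12:30–12:45, 13:15–15:00.
Common window lengths: 45, 30, 15, 105 min; longest is 105.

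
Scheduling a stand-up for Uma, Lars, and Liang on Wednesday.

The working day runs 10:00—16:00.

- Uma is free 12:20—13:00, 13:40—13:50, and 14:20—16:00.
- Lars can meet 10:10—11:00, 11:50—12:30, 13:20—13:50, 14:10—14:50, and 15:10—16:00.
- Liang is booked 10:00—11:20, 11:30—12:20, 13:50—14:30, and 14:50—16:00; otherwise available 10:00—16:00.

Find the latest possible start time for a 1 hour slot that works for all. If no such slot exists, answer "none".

Liang free within 10:00–16:00: 11:20–11:30, 12:20–13:50, 14:30–14:50.
Uma ∩ Lars: 12:20–12:30, 13:40–13:50, 14:20–14:50, 15:10–16:00.
Uma ∩ Lars ∩ Liang: 12:20–12:30, 13:40–13:50, 14:30–14:50.
Windows ≥ 60 min: (none).

none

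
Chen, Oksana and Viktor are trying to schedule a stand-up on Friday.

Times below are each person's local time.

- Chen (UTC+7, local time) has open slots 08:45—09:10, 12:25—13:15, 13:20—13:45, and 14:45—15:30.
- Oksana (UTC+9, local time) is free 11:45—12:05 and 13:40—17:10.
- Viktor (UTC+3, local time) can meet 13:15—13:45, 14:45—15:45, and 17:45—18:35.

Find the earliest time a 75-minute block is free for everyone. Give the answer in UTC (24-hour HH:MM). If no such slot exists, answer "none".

none

Chen → UTC: 01:45–02:10, 05:25–06:15, 06:20–06:45, 07:45–08:30.
Oksana → UTC: 02:45–03:05, 04:40–08:10.
Viktor → UTC: 10:15–10:45, 11:45–12:45, 14:45–15:35.
Chen ∩ Oksana: 05:25–06:15, 06:20–06:45, 07:45–08:10.
Chen ∩ Oksana ∩ Viktor: (none).
Windows ≥ 75 min: (none).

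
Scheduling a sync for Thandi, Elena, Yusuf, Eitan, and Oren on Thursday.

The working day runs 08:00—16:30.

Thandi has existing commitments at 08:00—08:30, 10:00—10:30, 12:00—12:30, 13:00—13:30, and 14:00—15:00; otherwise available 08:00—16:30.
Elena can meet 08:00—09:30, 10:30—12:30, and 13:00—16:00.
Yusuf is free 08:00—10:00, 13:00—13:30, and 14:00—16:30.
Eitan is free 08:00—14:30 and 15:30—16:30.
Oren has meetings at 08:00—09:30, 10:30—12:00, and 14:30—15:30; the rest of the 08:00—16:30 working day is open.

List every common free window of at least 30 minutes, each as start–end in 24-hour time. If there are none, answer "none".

Thandi free within 08:00–16:30: 08:30–10:00, 10:30–12:00, 12:30–13:00, 13:30–14:00, 15:00–16:30.
Oren free within 08:00–16:30: 09:30–10:30, 12:00–14:30, 15:30–16:30.
Thandi ∩ Elena: 08:30–09:30, 10:30–12:00, 13:30–14:00, 15:00–16:00.
Thandi ∩ Elena ∩ Yusuf: 08:30–09:30, 15:00–16:00.
Thandi ∩ Elena ∩ Yusuf ∩ Eitan: 08:30–09:30, 15:30–16:00.
Thandi ∩ Elena ∩ Yusuf ∩ Eitan ∩ Oren: 15:30–16:00.
Windows ≥ 30 min: 15:30–16:00.

15:30–16:00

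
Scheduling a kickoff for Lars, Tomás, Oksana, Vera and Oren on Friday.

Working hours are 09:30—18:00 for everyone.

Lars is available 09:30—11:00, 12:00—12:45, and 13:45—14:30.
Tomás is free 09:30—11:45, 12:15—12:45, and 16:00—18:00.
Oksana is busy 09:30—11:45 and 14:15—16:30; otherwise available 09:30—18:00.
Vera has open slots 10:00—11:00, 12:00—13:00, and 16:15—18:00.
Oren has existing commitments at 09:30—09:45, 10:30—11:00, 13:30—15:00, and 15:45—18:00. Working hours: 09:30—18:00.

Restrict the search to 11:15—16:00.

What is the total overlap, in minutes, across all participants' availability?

30 minutes

Oksana free within 09:30–18:00: 11:45–14:15, 16:30–18:00.
Oren free within 09:30–18:00: 09:45–10:30, 11:00–13:30, 15:00–15:45.
Lars ∩ Tomás: 09:30–11:00, 12:15–12:45.
Lars ∩ Tomás ∩ Oksana: 12:15–12:45.
Lars ∩ Tomás ∩ Oksana ∩ Vera: 12:15–12:45.
Lars ∩ Tomás ∩ Oksana ∩ Vera ∩ Oren: 12:15–12:45.
Restricted to 11:15–16:00: 12:15–12:45.
Total common minutes: 30.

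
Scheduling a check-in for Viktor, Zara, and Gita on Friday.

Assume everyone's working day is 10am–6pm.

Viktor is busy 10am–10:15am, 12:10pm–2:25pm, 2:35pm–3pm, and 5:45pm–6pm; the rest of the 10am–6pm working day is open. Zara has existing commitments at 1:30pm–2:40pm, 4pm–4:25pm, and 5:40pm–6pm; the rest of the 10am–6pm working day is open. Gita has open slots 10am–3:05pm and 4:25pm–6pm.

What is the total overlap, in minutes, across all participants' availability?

Viktor free within 10:00–18:00: 10:15–12:10, 14:25–14:35, 15:00–17:45.
Zara free within 10:00–18:00: 10:00–13:30, 14:40–16:00, 16:25–17:40.
Viktor ∩ Zara: 10:15–12:10, 15:00–16:00, 16:25–17:40.
Viktor ∩ Zara ∩ Gita: 10:15–12:10, 15:00–15:05, 16:25–17:40.
Total common minutes: 115 + 5 + 75 = 195.

195 minutes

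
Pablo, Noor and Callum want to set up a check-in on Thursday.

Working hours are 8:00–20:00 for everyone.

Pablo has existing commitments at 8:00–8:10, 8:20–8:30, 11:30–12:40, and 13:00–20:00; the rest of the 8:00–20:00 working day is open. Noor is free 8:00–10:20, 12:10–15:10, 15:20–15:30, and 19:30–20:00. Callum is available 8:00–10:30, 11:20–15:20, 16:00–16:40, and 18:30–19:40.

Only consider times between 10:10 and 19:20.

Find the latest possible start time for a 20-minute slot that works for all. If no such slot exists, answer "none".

12:40

Pablo free within 08:00–20:00: 08:10–08:20, 08:30–11:30, 12:40–13:00.
Pablo ∩ Noor: 08:10–08:20, 08:30–10:20, 12:40–13:00.
Pablo ∩ Noor ∩ Callum: 08:10–08:20, 08:30–10:20, 12:40–13:00.
Restricted to 10:10–19:20: 10:10–10:20, 12:40–13:00.
Windows ≥ 20 min: 12:40–13:00.
Latest start in the last window 12:40–13:00 is 13:00 − 20 min = 12:40.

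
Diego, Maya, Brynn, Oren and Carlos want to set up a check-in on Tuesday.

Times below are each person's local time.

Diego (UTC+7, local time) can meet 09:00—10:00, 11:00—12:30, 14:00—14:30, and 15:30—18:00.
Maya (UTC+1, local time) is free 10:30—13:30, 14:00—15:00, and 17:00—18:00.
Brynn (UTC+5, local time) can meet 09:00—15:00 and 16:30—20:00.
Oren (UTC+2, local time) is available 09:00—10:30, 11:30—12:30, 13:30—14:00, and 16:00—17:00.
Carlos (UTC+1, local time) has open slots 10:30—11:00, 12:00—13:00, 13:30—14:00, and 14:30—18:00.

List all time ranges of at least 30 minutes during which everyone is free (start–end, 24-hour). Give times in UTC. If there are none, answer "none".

09:30–10:00

Diego → UTC: 02:00–03:00, 04:00–05:30, 07:00–07:30, 08:30–11:00.
Maya → UTC: 09:30–12:30, 13:00–14:00, 16:00–17:00.
Brynn → UTC: 04:00–10:00, 11:30–15:00.
Oren → UTC: 07:00–08:30, 09:30–10:30, 11:30–12:00, 14:00–15:00.
Carlos → UTC: 09:30–10:00, 11:00–12:00, 12:30–13:00, 13:30–17:00.
Diego ∩ Maya: 09:30–11:00.
Diego ∩ Maya ∩ Brynn: 09:30–10:00.
Diego ∩ Maya ∩ Brynn ∩ Oren: 09:30–10:00.
Diego ∩ Maya ∩ Brynn ∩ Oren ∩ Carlos: 09:30–10:00.
Windows ≥ 30 min: 09:30–10:00.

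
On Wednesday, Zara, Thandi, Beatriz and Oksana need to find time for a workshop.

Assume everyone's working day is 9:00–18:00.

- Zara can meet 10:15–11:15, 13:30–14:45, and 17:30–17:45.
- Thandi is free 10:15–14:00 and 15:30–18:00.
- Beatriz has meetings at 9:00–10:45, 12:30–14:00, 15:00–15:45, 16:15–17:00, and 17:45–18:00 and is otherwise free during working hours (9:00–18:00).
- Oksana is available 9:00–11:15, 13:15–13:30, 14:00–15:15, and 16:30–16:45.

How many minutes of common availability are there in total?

Beatriz free within 09:00–18:00: 10:45–12:30, 14:00–15:00, 15:45–16:15, 17:00–17:45.
Zara ∩ Thandi: 10:15–11:15, 13:30–14:00, 17:30–17:45.
Zara ∩ Thandi ∩ Beatriz: 10:45–11:15, 17:30–17:45.
Zara ∩ Thandi ∩ Beatriz ∩ Oksana: 10:45–11:15.
Total common minutes: 30.

30 minutes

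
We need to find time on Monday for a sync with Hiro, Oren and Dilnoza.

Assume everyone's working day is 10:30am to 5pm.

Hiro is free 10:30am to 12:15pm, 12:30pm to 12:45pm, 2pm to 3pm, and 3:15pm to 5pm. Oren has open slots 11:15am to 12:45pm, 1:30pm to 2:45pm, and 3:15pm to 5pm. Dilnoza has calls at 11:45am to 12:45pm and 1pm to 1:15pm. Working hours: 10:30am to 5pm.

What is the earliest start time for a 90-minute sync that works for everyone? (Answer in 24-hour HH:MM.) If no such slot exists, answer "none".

15:15

Dilnoza free within 10:30–17:00: 10:30–11:45, 12:45–13:00, 13:15–17:00.
Hiro ∩ Oren: 11:15–12:15, 12:30–12:45, 14:00–14:45, 15:15–17:00.
Hiro ∩ Oren ∩ Dilnoza: 11:15–11:45, 14:00–14:45, 15:15–17:00.
Windows ≥ 90 min: 15:15–17:00.
Earliest such window starts at 15:15.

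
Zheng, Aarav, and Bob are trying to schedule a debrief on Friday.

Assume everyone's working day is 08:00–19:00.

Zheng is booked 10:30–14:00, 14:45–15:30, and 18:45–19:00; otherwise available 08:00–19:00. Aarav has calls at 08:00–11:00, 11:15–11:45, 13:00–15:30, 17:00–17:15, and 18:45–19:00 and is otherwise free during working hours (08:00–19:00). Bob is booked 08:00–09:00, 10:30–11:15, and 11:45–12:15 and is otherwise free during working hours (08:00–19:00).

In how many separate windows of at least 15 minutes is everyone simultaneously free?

Zheng free within 08:00–19:00: 08:00–10:30, 14:00–14:45, 15:30–18:45.
Aarav free within 08:00–19:00: 11:00–11:15, 11:45–13:00, 15:30–17:00, 17:15–18:45.
Bob free within 08:00–19:00: 09:00–10:30, 11:15–11:45, 12:15–19:00.
Zheng ∩ Aarav: 15:30–17:00, 17:15–18:45.
Zheng ∩ Aarav ∩ Bob: 15:30–17:00, 17:15–18:45.
Windows ≥ 15 min: 15:30–17:00, 17:15–18:45.
That's 2 windows.

2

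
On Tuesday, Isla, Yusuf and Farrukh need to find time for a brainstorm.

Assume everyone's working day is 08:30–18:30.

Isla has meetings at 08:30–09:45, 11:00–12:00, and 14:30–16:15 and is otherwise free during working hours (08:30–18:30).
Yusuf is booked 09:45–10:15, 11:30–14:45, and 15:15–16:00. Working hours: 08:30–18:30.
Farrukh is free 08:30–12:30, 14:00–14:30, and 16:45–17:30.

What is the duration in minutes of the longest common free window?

45 minutes

Isla free within 08:30–18:30: 09:45–11:00, 12:00–14:30, 16:15–18:30.
Yusuf free within 08:30–18:30: 08:30–09:45, 10:15–11:30, 14:45–15:15, 16:00–18:30.
Isla ∩ Yusuf: 10:15–11:00, 16:15–18:30.
Isla ∩ Yusuf ∩ Farrukh: 10:15–11:00, 16:45–17:30.
Common window lengths: 45, 45 min; longest is 45.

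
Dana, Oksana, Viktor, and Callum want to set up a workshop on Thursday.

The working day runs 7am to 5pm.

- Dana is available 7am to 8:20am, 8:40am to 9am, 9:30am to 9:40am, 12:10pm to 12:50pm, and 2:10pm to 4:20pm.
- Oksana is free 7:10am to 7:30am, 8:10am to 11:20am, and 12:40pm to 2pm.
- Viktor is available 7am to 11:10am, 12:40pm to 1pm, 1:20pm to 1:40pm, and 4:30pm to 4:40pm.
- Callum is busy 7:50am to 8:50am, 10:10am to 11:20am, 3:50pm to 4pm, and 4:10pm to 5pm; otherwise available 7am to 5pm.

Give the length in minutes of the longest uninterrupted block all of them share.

Callum free within 07:00–17:00: 07:00–07:50, 08:50–10:10, 11:20–15:50, 16:00–16:10.
Dana ∩ Oksana: 07:10–07:30, 08:10–08:20, 08:40–09:00, 09:30–09:40, 12:40–12:50.
Dana ∩ Oksana ∩ Viktor: 07:10–07:30, 08:10–08:20, 08:40–09:00, 09:30–09:40, 12:40–12:50.
Dana ∩ Oksana ∩ Viktor ∩ Callum: 07:10–07:30, 08:50–09:00, 09:30–09:40, 12:40–12:50.
Common window lengths: 20, 10, 10, 10 min; longest is 20.

20 minutes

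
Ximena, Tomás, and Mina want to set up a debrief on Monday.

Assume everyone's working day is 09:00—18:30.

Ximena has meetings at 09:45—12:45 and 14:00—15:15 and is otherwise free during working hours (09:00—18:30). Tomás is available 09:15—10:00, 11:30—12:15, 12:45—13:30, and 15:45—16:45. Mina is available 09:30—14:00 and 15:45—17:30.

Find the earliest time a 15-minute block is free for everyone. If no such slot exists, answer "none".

Ximena free within 09:00–18:30: 09:00–09:45, 12:45–14:00, 15:15–18:30.
Ximena ∩ Tomás: 09:15–09:45, 12:45–13:30, 15:45–16:45.
Ximena ∩ Tomás ∩ Mina: 09:30–09:45, 12:45–13:30, 15:45–16:45.
Windows ≥ 15 min: 09:30–09:45, 12:45–13:30, 15:45–16:45.
Earliest such window starts at 09:30.

09:30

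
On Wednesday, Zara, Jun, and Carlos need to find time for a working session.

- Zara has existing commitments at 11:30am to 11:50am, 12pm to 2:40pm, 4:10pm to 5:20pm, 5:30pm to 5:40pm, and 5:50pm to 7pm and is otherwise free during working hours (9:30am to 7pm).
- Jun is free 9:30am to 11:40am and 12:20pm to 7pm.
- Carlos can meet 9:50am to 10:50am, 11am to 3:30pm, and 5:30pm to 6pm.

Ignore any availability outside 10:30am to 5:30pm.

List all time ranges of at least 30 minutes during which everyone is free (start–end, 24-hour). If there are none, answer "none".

Zara free within 09:30–19:00: 09:30–11:30, 11:50–12:00, 14:40–16:10, 17:20–17:30, 17:40–17:50.
Zara ∩ Jun: 09:30–11:30, 14:40–16:10, 17:20–17:30, 17:40–17:50.
Zara ∩ Jun ∩ Carlos: 09:50–10:50, 11:00–11:30, 14:40–15:30, 17:40–17:50.
Restricted to 10:30–17:30: 10:30–10:50, 11:00–11:30, 14:40–15:30.
Windows ≥ 30 min: 11:00–11:30, 14:40–15:30.

11:00–11:30, 14:40–15:30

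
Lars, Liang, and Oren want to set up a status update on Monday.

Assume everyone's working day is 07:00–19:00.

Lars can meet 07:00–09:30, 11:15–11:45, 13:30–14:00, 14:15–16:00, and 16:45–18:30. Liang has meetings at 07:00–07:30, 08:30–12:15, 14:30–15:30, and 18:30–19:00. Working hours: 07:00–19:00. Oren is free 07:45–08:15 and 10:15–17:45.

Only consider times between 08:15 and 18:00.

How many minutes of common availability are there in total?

135 minutes

Liang free within 07:00–19:00: 07:30–08:30, 12:15–14:30, 15:30–18:30.
Lars ∩ Liang: 07:30–08:30, 13:30–14:00, 14:15–14:30, 15:30–16:00, 16:45–18:30.
Lars ∩ Liang ∩ Oren: 07:45–08:15, 13:30–14:00, 14:15–14:30, 15:30–16:00, 16:45–17:45.
Restricted to 08:15–18:00: 13:30–14:00, 14:15–14:30, 15:30–16:00, 16:45–17:45.
Total common minutes: 30 + 15 + 30 + 60 = 135.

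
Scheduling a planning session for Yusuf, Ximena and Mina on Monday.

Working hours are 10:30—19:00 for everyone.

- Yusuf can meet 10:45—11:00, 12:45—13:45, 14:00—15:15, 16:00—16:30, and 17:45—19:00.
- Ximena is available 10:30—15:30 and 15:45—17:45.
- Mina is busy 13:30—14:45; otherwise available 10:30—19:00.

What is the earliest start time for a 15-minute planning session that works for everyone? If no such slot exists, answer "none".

10:45

Mina free within 10:30–19:00: 10:30–13:30, 14:45–19:00.
Yusuf ∩ Ximena: 10:45–11:00, 12:45–13:45, 14:00–15:15, 16:00–16:30.
Yusuf ∩ Ximena ∩ Mina: 10:45–11:00, 12:45–13:30, 14:45–15:15, 16:00–16:30.
Windows ≥ 15 min: 10:45–11:00, 12:45–13:30, 14:45–15:15, 16:00–16:30.
Earliest such window starts at 10:45.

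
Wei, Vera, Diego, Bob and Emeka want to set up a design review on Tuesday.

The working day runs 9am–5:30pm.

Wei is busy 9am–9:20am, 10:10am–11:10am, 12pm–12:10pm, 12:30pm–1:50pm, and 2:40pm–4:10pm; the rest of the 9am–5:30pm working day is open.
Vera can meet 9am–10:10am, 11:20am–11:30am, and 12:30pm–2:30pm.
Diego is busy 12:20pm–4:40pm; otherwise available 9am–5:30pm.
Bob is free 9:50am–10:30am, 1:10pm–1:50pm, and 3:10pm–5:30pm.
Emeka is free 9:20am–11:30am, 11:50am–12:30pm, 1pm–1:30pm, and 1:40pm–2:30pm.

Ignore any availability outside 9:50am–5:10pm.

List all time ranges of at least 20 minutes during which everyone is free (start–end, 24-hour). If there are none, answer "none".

Wei free within 09:00–17:30: 09:20–10:10, 11:10–12:00, 12:10–12:30, 13:50–14:40, 16:10–17:30.
Diego free within 09:00–17:30: 09:00–12:20, 16:40–17:30.
Wei ∩ Vera: 09:20–10:10, 11:20–11:30, 13:50–14:30.
Wei ∩ Vera ∩ Diego: 09:20–10:10, 11:20–11:30.
Wei ∩ Vera ∩ Diego ∩ Bob: 09:50–10:10.
Wei ∩ Vera ∩ Diego ∩ Bob ∩ Emeka: 09:50–10:10.
Restricted to 09:50–17:10: 09:50–10:10.
Windows ≥ 20 min: 09:50–10:10.

09:50–10:10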